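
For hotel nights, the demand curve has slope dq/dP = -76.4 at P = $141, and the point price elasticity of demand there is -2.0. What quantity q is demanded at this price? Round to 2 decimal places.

5386.20

Ed = (dq/dP)·(P/q) ⇒ q = (dq/dP)·P/Ed = (-76.4)·141/(-2.0) = 5386.2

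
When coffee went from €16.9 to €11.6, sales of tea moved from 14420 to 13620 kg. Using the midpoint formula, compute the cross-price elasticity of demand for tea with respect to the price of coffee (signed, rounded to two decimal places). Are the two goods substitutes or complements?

%ΔQ_{tea} = (13620 − 14420)/avg = -800/14020 = -0.057061…
%ΔP_{coffee} = (11.6 − 16.9)/avg = -5.3/14.25 = -0.371929…
E_cross = (-800/14020) / (-5.3/14.25) = 0.1534…
E_cross > 0 ⇒ the goods are substitutes.

0.15; substitutes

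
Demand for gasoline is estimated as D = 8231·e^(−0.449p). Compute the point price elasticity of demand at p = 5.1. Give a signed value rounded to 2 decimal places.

-2.29

dD/dp = −0.449·D = -374.29. At p = 5.1, D = 833.608.
Ed = (dD/dp)·(p/D) = (-374.29) × (5.1/833.608) = -2.2899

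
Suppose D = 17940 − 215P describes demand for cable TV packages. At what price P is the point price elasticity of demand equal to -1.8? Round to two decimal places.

53.64

Ed = −215P/(17940 − 215P). Set this equal to -1.8:
215P = 1.8·(17940 − 215P) ⇒ 215P(1 + 1.8) = 1.8·17940
P = 1.8·17940 / (215·2.8) = 53.6411…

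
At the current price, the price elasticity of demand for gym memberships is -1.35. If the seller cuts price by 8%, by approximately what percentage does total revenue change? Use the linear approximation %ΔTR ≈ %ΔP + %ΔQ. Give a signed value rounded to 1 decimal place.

+2.8%

%ΔQ ≈ Ed × %ΔP = (-1.35) × (-8%) = +10.8000%
%ΔTR ≈ %ΔP + %ΔQ = (-8%) + (+10.8000%) = +2.8000%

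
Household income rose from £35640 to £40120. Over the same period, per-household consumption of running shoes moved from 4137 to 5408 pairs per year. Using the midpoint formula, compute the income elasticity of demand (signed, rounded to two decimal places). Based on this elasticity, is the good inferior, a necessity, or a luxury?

2.25; luxury

%ΔQ = (5408 − 4137)/[( 4137 + 5408)/2] = 1271/4772.5 = 0.266317…
%ΔIncome = (40120 − 35640)/[( 35640 + 40120)/2] = 4480/37880 = 0.118268…
E_income = (1271/4772.5) / (4480/37880) = 2.2518…
E_income > 1 ⇒ normal good, luxury.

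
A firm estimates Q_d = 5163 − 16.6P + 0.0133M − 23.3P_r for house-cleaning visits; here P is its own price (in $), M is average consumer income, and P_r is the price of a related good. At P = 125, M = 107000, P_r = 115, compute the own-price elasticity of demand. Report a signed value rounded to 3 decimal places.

At the given values, Q_d = 5163 − 16.6(125) + 0.0133(107000) − 23.3(115) = 1831.6.
∂Q_d/∂P = −16.6.
E = (-16.6) × (125/1831.6) = -1.13288…

-1.133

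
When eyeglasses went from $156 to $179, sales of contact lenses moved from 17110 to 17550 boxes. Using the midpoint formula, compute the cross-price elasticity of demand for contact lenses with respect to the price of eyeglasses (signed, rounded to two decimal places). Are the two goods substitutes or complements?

%ΔQ_{contact lenses} = (17550 − 17110)/avg = 440/17330 = 0.025389…
%ΔP_{eyeglasses} = (179 − 156)/avg = 23/167.5 = 0.137313…
E_cross = (440/17330) / (23/167.5) = 0.1849…
E_cross > 0 ⇒ the goods are substitutes.

0.18; substitutes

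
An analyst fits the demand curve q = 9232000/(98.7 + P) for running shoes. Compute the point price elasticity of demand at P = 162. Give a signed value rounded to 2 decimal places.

-0.62

dq/dP = −9232000/(98.7 + P)² = -135.836. At P = 162, q = 35412.4.
Ed = (dq/dP)·(P/q) = (-135.836) × (162/35412.4) = -0.6214…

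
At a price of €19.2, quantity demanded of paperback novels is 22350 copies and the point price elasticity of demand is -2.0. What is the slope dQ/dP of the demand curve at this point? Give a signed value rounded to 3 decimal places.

-2328.125

Ed = (dQ/dP)·(P/Q) ⇒ dQ/dP = Ed·Q/P = (-2.0)·22350/19.2 = -2328.125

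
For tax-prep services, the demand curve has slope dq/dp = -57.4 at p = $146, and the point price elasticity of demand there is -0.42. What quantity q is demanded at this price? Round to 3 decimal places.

Ed = (dq/dp)·(p/q) ⇒ q = (dq/dp)·p/Ed = (-57.4)·146/(-0.42) = 19953.33333…

19953.333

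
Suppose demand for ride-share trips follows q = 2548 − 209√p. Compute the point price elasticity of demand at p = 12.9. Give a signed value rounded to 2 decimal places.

dq/dp = −209/(2√p) = -29.0952. At p = 12.9, q = 1797.34.
Ed = (dq/dp)·(p/q) = (-29.0952) × (12.9/1797.34) = -0.2088…

-0.21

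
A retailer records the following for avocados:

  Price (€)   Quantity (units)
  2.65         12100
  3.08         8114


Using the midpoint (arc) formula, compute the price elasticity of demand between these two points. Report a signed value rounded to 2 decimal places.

%ΔQ = (8114 − 12100) / [(12100 + 8114)/2] = -3986/10107 = -0.394380…
%ΔP = (3.08 − 2.65) / [(2.65 + 3.08)/2] = 0.43/2.865 = 0.150087…
Arc Ed = %ΔQ / %ΔP = (-3986/10107) / (0.43/2.865) = -2.6276…

-2.63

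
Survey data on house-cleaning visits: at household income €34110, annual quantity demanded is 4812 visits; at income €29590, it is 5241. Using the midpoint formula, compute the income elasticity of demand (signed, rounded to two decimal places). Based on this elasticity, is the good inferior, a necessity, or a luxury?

-0.60; inferior

%ΔQ = (5241 − 4812)/[( 4812 + 5241)/2] = 429/5026.5 = 0.085347…
%ΔIncome = (29590 − 34110)/[( 34110 + 29590)/2] = -4520/31850 = -0.141915…
E_income = (429/5026.5) / (-4520/31850) = -0.6013…
E_income < 0 ⇒ inferior good.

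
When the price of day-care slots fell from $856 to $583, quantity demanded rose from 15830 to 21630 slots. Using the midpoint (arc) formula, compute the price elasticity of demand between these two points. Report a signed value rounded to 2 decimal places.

-0.82

%ΔQ = (21630 − 15830) / [(15830 + 21630)/2] = 5800/18730 = 0.309663…
%ΔP = (583 − 856) / [(856 + 583)/2] = -273/719.5 = -0.379430…
Arc Ed = %ΔQ / %ΔP = (5800/18730) / (-273/719.5) = -0.8161…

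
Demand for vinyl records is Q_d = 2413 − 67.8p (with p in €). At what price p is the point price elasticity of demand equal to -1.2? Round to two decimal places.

Ed = −67.8p/(2413 − 67.8p). Set this equal to -1.2:
67.8p = 1.2·(2413 − 67.8p) ⇒ 67.8p(1 + 1.2) = 1.2·2413
p = 1.2·2413 / (67.8·2.2) = 19.4127…

19.41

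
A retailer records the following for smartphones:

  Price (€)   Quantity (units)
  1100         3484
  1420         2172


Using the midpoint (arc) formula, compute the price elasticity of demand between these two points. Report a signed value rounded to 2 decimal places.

-1.83

%ΔQ = (2172 − 3484) / [(3484 + 2172)/2] = -1312/2828 = -0.463932…
%ΔP = (1420 − 1100) / [(1100 + 1420)/2] = 320/1260 = 0.253968…
Arc Ed = %ΔQ / %ΔP = (-1312/2828) / (320/1260) = -1.8267…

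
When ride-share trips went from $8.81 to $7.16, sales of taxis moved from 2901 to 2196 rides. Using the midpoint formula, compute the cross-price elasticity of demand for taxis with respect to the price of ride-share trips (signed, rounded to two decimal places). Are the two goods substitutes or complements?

%ΔQ_{taxis} = (2196 − 2901)/avg = -705/2548.5 = -0.276633…
%ΔP_{ride-share trips} = (7.16 − 8.81)/avg = -1.65/7.985 = -0.206637…
E_cross = (-705/2548.5) / (-1.65/7.985) = 1.3387…
E_cross > 0 ⇒ the goods are substitutes.

1.34; substitutes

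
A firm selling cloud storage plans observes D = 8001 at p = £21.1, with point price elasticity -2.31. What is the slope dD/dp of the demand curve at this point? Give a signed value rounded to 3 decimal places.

Ed = (dD/dp)·(p/D) ⇒ dD/dp = Ed·D/p = (-2.31)·8001/21.1 = -875.93886…

-875.939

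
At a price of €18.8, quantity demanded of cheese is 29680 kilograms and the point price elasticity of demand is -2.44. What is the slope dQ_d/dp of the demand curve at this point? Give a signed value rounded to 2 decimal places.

-3852.09

Ed = (dQ_d/dp)·(p/Q_d) ⇒ dQ_d/dp = Ed·Q_d/p = (-2.44)·29680/18.8 = -3852.0851…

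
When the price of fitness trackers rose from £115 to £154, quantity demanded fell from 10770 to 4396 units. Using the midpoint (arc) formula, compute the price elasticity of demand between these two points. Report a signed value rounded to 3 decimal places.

%ΔQ = (4396 − 10770) / [(10770 + 4396)/2] = -6374/7583 = -0.840564…
%ΔP = (154 − 115) / [(115 + 154)/2] = 39/134.5 = 0.289962…
Arc Ed = %ΔQ / %ΔP = (-6374/7583) / (39/134.5) = -2.89886…

-2.899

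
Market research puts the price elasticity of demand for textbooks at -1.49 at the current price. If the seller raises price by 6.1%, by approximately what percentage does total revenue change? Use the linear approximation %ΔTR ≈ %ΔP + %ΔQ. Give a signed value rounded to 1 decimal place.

-3.0%

%ΔQ ≈ Ed × %ΔP = (-1.49) × (+6.1%) = -9.0890%
%ΔTR ≈ %ΔP + %ΔQ = (+6.1%) + (-9.0890%) = -2.9890%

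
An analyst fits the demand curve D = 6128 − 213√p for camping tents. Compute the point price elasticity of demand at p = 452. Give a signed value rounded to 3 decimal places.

dD/dp = −213/(2√p) = -5.00934. At p = 452, D = 1599.56.
Ed = (dD/dp)·(p/D) = (-5.00934) × (452/1599.56) = -1.41552…

-1.416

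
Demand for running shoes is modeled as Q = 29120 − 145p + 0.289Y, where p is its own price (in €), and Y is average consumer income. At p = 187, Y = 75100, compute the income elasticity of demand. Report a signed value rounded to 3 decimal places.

0.915

At the given values, Q = 29120 − 145(187) + 0.289(75100) = 23708.9.
∂Q/∂Y = 0.289.
E = (0.289) × (75100/23708.9) = 0.91543…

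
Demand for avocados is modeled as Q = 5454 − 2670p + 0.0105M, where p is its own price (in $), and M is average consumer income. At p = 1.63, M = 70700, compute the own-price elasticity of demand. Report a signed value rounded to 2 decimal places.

At the given values, Q = 5454 − 2670(1.63) + 0.0105(70700) = 1844.25.
∂Q/∂p = −2670.
E = (-2670) × (1.63/1844.25) = -2.3598…

-2.36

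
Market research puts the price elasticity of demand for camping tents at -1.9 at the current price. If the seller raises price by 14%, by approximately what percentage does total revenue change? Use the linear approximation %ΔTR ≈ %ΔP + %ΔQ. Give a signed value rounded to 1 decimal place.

-12.6%

%ΔQ ≈ Ed × %ΔP = (-1.9) × (+14%) = -26.6000%
%ΔTR ≈ %ΔP + %ΔQ = (+14%) + (-26.6000%) = -12.6000%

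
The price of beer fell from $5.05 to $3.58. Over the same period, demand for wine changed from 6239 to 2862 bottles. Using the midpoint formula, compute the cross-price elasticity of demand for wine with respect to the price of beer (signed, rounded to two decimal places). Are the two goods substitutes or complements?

%ΔQ_{wine} = (2862 − 6239)/avg = -3377/4550.5 = -0.742116…
%ΔP_{beer} = (3.58 − 5.05)/avg = -1.47/4.315 = -0.340672…
E_cross = (-3377/4550.5) / (-1.47/4.315) = 2.1783…
E_cross > 0 ⇒ the goods are substitutes.

2.18; substitutes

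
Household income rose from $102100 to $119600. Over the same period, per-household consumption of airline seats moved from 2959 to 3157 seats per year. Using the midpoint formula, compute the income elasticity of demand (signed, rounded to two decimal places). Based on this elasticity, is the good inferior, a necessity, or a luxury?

0.41; necessity

%ΔQ = (3157 − 2959)/[( 2959 + 3157)/2] = 198/3058 = 0.064748…
%ΔIncome = (119600 − 102100)/[( 102100 + 119600)/2] = 17500/110850 = 0.157870…
E_income = (198/3058) / (17500/110850) = 0.4101…
0 < E_income < 1 ⇒ normal good, necessity.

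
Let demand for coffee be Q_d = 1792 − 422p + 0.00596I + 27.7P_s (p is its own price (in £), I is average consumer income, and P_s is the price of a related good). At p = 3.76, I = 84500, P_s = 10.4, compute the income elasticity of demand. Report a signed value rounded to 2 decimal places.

At the given values, Q_d = 1792 − 422(3.76) + 0.00596(84500) + 27.7(10.4) = 996.98.
∂Q_d/∂I = 0.00596.
E = (0.00596) × (84500/996.98) = 0.5051…

0.51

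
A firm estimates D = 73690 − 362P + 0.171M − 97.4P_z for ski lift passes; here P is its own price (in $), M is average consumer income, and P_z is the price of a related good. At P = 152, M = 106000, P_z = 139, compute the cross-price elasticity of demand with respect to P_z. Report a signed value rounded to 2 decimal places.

At the given values, D = 73690 − 362(152) + 0.171(106000) − 97.4(139) = 23253.4.
∂D/∂P_z = -97.4.
E = (-97.4) × (139/23253.4) = -0.5822…

-0.58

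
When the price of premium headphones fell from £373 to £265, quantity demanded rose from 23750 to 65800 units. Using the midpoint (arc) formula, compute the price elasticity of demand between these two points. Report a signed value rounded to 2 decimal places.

-2.77

%ΔQ = (65800 − 23750) / [(23750 + 65800)/2] = 42050/44775 = 0.939140…
%ΔP = (265 − 373) / [(373 + 265)/2] = -108/319 = -0.338557…
Arc Ed = %ΔQ / %ΔP = (42050/44775) / (-108/319) = -2.7739…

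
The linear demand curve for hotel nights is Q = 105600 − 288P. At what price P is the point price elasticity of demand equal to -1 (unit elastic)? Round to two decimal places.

Ed = −288P/(105600 − 288P). Set this equal to -1:
288P = 1·(105600 − 288P) ⇒ 288P(1 + 1) = 1·105600
P = 1·105600 / (288·2) = 183.3333…

183.33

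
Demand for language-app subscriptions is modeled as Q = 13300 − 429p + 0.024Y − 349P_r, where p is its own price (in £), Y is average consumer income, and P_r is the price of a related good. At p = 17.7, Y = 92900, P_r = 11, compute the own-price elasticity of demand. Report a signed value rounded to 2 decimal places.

At the given values, Q = 13300 − 429(17.7) + 0.024(92900) − 349(11) = 4097.3.
∂Q/∂p = −429.
E = (-429) × (17.7/4097.3) = -1.8532…

-1.85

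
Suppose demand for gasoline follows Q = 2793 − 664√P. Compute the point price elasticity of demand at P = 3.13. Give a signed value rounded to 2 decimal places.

dQ/dP = −664/(2√P) = -187.657. At P = 3.13, Q = 1618.26.
Ed = (dQ/dP)·(P/Q) = (-187.657) × (3.13/1618.26) = -0.3629…

-0.36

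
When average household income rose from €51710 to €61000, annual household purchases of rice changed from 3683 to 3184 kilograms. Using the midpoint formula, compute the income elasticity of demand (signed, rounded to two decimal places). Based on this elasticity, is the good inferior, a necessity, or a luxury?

%ΔQ = (3184 − 3683)/[( 3683 + 3184)/2] = -499/3433.5 = -0.145332…
%ΔIncome = (61000 − 51710)/[( 51710 + 61000)/2] = 9290/56355 = 0.164847…
E_income = (-499/3433.5) / (9290/56355) = -0.8816…
E_income < 0 ⇒ inferior good.

-0.88; inferior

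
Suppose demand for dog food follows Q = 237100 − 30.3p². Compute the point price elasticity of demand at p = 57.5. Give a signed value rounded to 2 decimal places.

-1.46

dQ/dp = −2·30.3·p = -3484.5. At p = 57.5, Q = 136920.625.
Ed = (dQ/dp)·(p/Q) = (-3484.5) × (57.5/136920.625) = -1.4633…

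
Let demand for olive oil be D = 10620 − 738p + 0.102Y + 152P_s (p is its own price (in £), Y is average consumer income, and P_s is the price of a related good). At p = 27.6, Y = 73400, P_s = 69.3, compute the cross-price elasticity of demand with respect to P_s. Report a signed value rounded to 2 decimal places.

At the given values, D = 10620 − 738(27.6) + 0.102(73400) + 152(69.3) = 8271.6.
∂D/∂P_s = 152.
E = (152) × (69.3/8271.6) = 1.2734…

1.27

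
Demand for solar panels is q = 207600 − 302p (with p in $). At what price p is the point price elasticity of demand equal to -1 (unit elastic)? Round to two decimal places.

343.71

Ed = −302p/(207600 − 302p). Set this equal to -1:
302p = 1·(207600 − 302p) ⇒ 302p(1 + 1) = 1·207600
p = 1·207600 / (302·2) = 343.7086…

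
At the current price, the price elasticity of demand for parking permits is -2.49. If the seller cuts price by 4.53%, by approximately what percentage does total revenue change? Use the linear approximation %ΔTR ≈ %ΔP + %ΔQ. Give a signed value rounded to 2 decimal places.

%ΔQ ≈ Ed × %ΔP = (-2.49) × (-4.53%) = +11.2797%
%ΔTR ≈ %ΔP + %ΔQ = (-4.53%) + (+11.2797%) = +6.7497%

+6.75%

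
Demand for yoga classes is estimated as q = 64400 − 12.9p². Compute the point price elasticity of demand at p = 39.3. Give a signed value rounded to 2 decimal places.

dq/dp = −2·12.9·p = -1013.94. At p = 39.3, q = 44476.079.
Ed = (dq/dp)·(p/q) = (-1013.94) × (39.3/44476.079) = -0.8959…

-0.90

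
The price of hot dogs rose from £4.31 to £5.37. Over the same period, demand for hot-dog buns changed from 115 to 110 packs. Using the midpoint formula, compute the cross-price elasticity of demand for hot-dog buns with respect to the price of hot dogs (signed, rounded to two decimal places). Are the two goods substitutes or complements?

-0.20; complements

%ΔQ_{hot-dog buns} = (110 − 115)/avg = -5/112.5 = -0.044444…
%ΔP_{hot dogs} = (5.37 − 4.31)/avg = 1.06/4.84 = 0.219008…
E_cross = (-5/112.5) / (1.06/4.84) = -0.2029…
E_cross < 0 ⇒ the goods are complements.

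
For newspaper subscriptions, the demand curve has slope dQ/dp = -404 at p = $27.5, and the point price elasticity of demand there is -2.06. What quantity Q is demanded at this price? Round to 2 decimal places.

5393.20

Ed = (dQ/dp)·(p/Q) ⇒ Q = (dQ/dp)·p/Ed = (-404)·27.5/(-2.06) = 5393.2038…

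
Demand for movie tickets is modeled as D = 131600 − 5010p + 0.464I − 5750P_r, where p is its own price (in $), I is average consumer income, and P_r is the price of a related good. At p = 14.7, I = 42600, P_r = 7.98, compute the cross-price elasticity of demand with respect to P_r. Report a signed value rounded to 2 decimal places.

-1.44

At the given values, D = 131600 − 5010(14.7) + 0.464(42600) − 5750(7.98) = 31834.4.
∂D/∂P_r = -5750.
E = (-5750) × (7.98/31834.4) = -1.4413…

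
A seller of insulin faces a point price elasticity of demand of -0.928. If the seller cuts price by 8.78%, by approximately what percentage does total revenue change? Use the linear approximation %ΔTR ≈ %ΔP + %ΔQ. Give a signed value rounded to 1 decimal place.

-0.6%

%ΔQ ≈ Ed × %ΔP = (-0.928) × (-8.78%) = +8.1478%
%ΔTR ≈ %ΔP + %ΔQ = (-8.78%) + (+8.1478%) = -0.6322%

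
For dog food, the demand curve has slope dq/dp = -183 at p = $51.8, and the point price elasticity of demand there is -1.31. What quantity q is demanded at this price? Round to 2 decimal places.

Ed = (dq/dp)·(p/q) ⇒ q = (dq/dp)·p/Ed = (-183)·51.8/(-1.31) = 7236.1832…

7236.18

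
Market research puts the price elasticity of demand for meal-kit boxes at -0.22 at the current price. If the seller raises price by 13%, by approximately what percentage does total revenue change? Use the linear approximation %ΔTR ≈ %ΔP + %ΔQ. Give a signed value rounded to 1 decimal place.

%ΔQ ≈ Ed × %ΔP = (-0.22) × (+13%) = -2.8600%
%ΔTR ≈ %ΔP + %ΔQ = (+13%) + (-2.8600%) = +10.1400%

+10.1%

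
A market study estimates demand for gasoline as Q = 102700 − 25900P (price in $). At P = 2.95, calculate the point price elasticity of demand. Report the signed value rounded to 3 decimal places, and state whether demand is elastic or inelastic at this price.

-2.906; elastic

dQ/dP = −25900. At P = 2.95, Q = 102700 − 25900(2.95) = 26295.
Ed = (dQ/dP)·(P/Q) = −25900 × (2.95/26295) = -2.90568…
|Ed| = 2.906 > 1, so demand is elastic.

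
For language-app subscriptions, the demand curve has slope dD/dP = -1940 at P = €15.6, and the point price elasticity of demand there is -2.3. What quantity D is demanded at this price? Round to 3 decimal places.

Ed = (dD/dP)·(P/D) ⇒ D = (dD/dP)·P/Ed = (-1940)·15.6/(-2.3) = 13158.26086…

13158.261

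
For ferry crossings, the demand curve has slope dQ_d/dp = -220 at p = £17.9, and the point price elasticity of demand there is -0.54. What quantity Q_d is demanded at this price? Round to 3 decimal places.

Ed = (dQ_d/dp)·(p/Q_d) ⇒ Q_d = (dQ_d/dp)·p/Ed = (-220)·17.9/(-0.54) = 7292.59259…

7292.593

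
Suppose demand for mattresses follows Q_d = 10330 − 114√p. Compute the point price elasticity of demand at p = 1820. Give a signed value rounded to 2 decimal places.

dQ_d/dp = −114/(2√p) = -1.3361. At p = 1820, Q_d = 5466.59.
Ed = (dQ_d/dp)·(p/Q_d) = (-1.3361) × (1820/5466.59) = -0.4448…

-0.44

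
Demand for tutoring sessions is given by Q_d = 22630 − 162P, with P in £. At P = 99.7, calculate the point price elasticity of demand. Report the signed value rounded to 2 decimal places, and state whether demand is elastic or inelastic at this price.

-2.49; elastic

dQ_d/dP = −162. At P = 99.7, Q_d = 22630 − 162(99.7) = 6478.6.
Ed = (dQ_d/dP)·(P/Q_d) = −162 × (99.7/6478.6) = -2.4930…
|Ed| = 2.49 > 1, so demand is elastic.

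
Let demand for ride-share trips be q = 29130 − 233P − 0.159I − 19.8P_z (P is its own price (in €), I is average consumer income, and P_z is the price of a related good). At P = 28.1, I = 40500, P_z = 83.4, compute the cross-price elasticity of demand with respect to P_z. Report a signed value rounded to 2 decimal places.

-0.11

At the given values, q = 29130 − 233(28.1) − 0.159(40500) − 19.8(83.4) = 14491.88.
∂q/∂P_z = -19.8.
E = (-19.8) × (83.4/14491.88) = -0.1139…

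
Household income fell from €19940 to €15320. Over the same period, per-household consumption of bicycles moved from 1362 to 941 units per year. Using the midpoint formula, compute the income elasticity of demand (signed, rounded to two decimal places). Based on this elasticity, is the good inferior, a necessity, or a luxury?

1.40; luxury

%ΔQ = (941 − 1362)/[( 1362 + 941)/2] = -421/1151.5 = -0.365610…
%ΔIncome = (15320 − 19940)/[( 19940 + 15320)/2] = -4620/17630 = -0.262053…
E_income = (-421/1151.5) / (-4620/17630) = 1.3951…
E_income > 1 ⇒ normal good, luxury.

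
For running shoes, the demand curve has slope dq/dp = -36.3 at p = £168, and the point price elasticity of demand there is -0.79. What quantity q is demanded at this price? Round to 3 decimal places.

Ed = (dq/dp)·(p/q) ⇒ q = (dq/dp)·p/Ed = (-36.3)·168/(-0.79) = 7719.49367…

7719.494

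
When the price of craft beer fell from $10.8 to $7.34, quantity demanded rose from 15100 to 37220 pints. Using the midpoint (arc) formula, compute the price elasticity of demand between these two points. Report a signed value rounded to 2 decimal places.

-2.22

%ΔQ = (37220 − 15100) / [(15100 + 37220)/2] = 22120/26160 = 0.845565…
%ΔP = (7.34 − 10.8) / [(10.8 + 7.34)/2] = -3.46/9.07 = -0.381477…
Arc Ed = %ΔQ / %ΔP = (22120/26160) / (-3.46/9.07) = -2.2165…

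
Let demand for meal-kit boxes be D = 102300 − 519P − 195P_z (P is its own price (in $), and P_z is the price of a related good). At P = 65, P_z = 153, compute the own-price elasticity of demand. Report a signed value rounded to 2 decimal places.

At the given values, D = 102300 − 519(65) − 195(153) = 38730.
∂D/∂P = −519.
E = (-519) × (65/38730) = -0.8710…

-0.87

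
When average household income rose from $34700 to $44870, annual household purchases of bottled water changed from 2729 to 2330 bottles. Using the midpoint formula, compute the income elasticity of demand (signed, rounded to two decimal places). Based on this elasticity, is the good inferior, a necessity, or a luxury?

%ΔQ = (2330 − 2729)/[( 2729 + 2330)/2] = -399/2529.5 = -0.157738…
%ΔIncome = (44870 − 34700)/[( 34700 + 44870)/2] = 10170/39785 = 0.255623…
E_income = (-399/2529.5) / (10170/39785) = -0.6170…
E_income < 0 ⇒ inferior good.

-0.62; inferior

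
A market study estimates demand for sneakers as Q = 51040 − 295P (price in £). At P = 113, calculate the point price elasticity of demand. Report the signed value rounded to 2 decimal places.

-1.88

dQ/dP = −295. At P = 113, Q = 51040 − 295(113) = 17705.
Ed = (dQ/dP)·(P/Q) = −295 × (113/17705) = -1.8828…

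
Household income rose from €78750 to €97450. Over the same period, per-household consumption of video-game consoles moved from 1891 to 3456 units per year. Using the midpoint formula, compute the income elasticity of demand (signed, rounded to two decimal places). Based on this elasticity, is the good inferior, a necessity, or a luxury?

%ΔQ = (3456 − 1891)/[( 1891 + 3456)/2] = 1565/2673.5 = 0.585374…
%ΔIncome = (97450 − 78750)/[( 78750 + 97450)/2] = 18700/88100 = 0.212258…
E_income = (1565/2673.5) / (18700/88100) = 2.7578…
E_income > 1 ⇒ normal good, luxury.

2.76; luxury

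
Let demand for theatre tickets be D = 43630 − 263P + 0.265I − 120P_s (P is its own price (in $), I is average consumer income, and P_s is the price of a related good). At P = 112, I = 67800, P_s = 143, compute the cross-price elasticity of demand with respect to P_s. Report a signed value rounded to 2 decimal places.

-1.15

At the given values, D = 43630 − 263(112) + 0.265(67800) − 120(143) = 14981.
∂D/∂P_s = -120.
E = (-120) × (143/14981) = -1.1454…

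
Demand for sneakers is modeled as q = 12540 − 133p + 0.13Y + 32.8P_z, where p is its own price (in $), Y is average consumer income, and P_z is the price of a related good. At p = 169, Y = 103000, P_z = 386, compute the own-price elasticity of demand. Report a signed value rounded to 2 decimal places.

At the given values, q = 12540 − 133(169) + 0.13(103000) + 32.8(386) = 16113.8.
∂q/∂p = −133.
E = (-133) × (169/16113.8) = -1.3948…

-1.39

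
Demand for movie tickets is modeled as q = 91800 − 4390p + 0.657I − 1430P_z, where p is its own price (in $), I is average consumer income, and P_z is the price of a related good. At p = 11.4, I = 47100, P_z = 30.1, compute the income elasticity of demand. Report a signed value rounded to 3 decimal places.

1.043

At the given values, q = 91800 − 4390(11.4) + 0.657(47100) − 1430(30.1) = 29655.7.
∂q/∂I = 0.657.
E = (0.657) × (47100/29655.7) = 1.04346…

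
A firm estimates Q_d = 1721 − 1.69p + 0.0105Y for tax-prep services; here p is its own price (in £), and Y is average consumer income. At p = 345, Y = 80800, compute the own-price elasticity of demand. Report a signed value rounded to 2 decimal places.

-0.29

At the given values, Q_d = 1721 − 1.69(345) + 0.0105(80800) = 1986.35.
∂Q_d/∂p = −1.69.
E = (-1.69) × (345/1986.35) = -0.2935…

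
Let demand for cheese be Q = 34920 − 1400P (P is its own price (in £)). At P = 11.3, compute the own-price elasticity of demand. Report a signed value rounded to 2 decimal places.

At the given values, Q = 34920 − 1400(11.3) = 19100.
∂Q/∂P = −1400.
E = (-1400) × (11.3/19100) = -0.8282…

-0.83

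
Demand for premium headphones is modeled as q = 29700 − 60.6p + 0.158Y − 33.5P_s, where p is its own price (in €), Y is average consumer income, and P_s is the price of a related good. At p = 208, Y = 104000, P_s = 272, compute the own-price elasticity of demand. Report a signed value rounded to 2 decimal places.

At the given values, q = 29700 − 60.6(208) + 0.158(104000) − 33.5(272) = 24415.2.
∂q/∂p = −60.6.
E = (-60.6) × (208/24415.2) = -0.5162…

-0.52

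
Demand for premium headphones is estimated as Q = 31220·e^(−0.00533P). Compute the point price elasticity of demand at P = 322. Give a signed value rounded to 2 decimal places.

-1.72

dQ/dP = −0.00533·Q = -29.9087. At P = 322, Q = 5611.39.
Ed = (dQ/dP)·(P/Q) = (-29.9087) × (322/5611.39) = -1.7162…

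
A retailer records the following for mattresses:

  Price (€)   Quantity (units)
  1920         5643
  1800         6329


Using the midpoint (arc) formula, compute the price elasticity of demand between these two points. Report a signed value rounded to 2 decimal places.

%ΔQ = (6329 − 5643) / [(5643 + 6329)/2] = 686/5986 = 0.114600…
%ΔP = (1800 − 1920) / [(1920 + 1800)/2] = -120/1860 = -0.064516…
Arc Ed = %ΔQ / %ΔP = (686/5986) / (-120/1860) = -1.7763…

-1.78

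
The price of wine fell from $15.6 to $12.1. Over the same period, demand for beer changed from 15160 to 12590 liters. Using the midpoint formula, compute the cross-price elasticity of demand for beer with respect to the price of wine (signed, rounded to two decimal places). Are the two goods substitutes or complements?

0.73; substitutes

%ΔQ_{beer} = (12590 − 15160)/avg = -2570/13875 = -0.185225…
%ΔP_{wine} = (12.1 − 15.6)/avg = -3.5/13.85 = -0.252707…
E_cross = (-2570/13875) / (-3.5/13.85) = 0.7329…
E_cross > 0 ⇒ the goods are substitutes.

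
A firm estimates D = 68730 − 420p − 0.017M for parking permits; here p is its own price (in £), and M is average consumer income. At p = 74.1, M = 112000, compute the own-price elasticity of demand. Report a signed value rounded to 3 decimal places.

At the given values, D = 68730 − 420(74.1) − 0.017(112000) = 35704.
∂D/∂p = −420.
E = (-420) × (74.1/35704) = -0.87166…

-0.872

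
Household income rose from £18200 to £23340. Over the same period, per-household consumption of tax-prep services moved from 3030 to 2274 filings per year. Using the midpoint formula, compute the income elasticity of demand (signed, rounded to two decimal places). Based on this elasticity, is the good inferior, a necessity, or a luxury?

%ΔQ = (2274 − 3030)/[( 3030 + 2274)/2] = -756/2652 = -0.285067…
%ΔIncome = (23340 − 18200)/[( 18200 + 23340)/2] = 5140/20770 = 0.247472…
E_income = (-756/2652) / (5140/20770) = -1.1519…
E_income < 0 ⇒ inferior good.

-1.15; inferior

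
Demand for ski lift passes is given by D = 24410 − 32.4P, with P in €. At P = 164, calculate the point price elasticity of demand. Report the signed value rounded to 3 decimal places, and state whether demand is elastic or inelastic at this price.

dD/dP = −32.4. At P = 164, D = 24410 − 32.4(164) = 19096.4.
Ed = (dD/dP)·(P/D) = −32.4 × (164/19096.4) = -0.27825…
|Ed| = 0.278 < 1, so demand is inelastic.

-0.278; inelastic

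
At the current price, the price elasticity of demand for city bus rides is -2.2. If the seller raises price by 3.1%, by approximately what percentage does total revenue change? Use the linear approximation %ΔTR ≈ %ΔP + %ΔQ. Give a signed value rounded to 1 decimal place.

%ΔQ ≈ Ed × %ΔP = (-2.2) × (+3.1%) = -6.8200%
%ΔTR ≈ %ΔP + %ΔQ = (+3.1%) + (-6.8200%) = -3.7200%

-3.7%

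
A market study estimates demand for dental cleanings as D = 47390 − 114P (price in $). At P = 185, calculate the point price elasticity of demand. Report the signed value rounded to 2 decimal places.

dD/dP = −114. At P = 185, D = 47390 − 114(185) = 26300.
Ed = (dD/dP)·(P/D) = −114 × (185/26300) = -0.8019…

-0.80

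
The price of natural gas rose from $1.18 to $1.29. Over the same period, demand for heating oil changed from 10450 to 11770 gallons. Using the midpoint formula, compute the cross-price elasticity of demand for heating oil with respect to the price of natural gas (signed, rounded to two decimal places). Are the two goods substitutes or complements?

%ΔQ_{heating oil} = (11770 − 10450)/avg = 1320/11110 = 0.118811…
%ΔP_{natural gas} = (1.29 − 1.18)/avg = 0.11/1.235 = 0.089068…
E_cross = (1320/11110) / (0.11/1.235) = 1.3339…
E_cross > 0 ⇒ the goods are substitutes.

1.33; substitutes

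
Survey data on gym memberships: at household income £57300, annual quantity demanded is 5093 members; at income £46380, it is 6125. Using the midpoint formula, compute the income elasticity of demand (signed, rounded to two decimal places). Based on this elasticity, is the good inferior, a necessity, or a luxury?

%ΔQ = (6125 − 5093)/[( 5093 + 6125)/2] = 1032/5609 = 0.183990…
%ΔIncome = (46380 − 57300)/[( 57300 + 46380)/2] = -10920/51840 = -0.210648…
E_income = (1032/5609) / (-10920/51840) = -0.8734…
E_income < 0 ⇒ inferior good.

-0.87; inferior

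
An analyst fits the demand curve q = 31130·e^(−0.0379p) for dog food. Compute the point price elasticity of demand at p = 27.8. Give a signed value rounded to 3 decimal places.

dq/dp = −0.0379·q = -411.374. At p = 27.8, q = 10854.2.
Ed = (dq/dp)·(p/q) = (-411.374) × (27.8/10854.2) = -1.05362

-1.054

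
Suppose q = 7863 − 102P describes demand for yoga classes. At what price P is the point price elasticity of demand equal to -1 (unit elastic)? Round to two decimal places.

38.54

Ed = −102P/(7863 − 102P). Set this equal to -1:
102P = 1·(7863 − 102P) ⇒ 102P(1 + 1) = 1·7863
P = 1·7863 / (102·2) = 38.5441…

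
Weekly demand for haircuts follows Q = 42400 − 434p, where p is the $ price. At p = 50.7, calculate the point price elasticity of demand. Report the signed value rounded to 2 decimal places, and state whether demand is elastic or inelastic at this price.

-1.08; elastic

dQ/dp = −434. At p = 50.7, Q = 42400 − 434(50.7) = 20396.2.
Ed = (dQ/dp)·(p/Q) = −434 × (50.7/20396.2) = -1.0788…
|Ed| = 1.08 > 1, so demand is elastic.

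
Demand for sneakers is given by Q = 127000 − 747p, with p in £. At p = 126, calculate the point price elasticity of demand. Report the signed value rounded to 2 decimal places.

dQ/dp = −747. At p = 126, Q = 127000 − 747(126) = 32878.
Ed = (dQ/dp)·(p/Q) = −747 × (126/32878) = -2.8627…

-2.86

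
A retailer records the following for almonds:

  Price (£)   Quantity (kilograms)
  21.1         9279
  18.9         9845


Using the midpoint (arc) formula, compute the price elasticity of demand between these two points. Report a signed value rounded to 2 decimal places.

-0.54

%ΔQ = (9845 − 9279) / [(9279 + 9845)/2] = 566/9562 = 0.059192…
%ΔP = (18.9 − 21.1) / [(21.1 + 18.9)/2] = -2.2/20 = -0.11
Arc Ed = %ΔQ / %ΔP = (566/9562) / (-2.2/20) = -0.5381…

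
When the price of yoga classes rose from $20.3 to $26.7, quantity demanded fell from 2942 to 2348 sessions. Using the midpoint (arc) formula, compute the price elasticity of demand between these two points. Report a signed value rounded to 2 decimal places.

-0.82

%ΔQ = (2348 − 2942) / [(2942 + 2348)/2] = -594/2645 = -0.224574…
%ΔP = (26.7 − 20.3) / [(20.3 + 26.7)/2] = 6.4/23.5 = 0.272340…
Arc Ed = %ΔQ / %ΔP = (-594/2645) / (6.4/23.5) = -0.8246…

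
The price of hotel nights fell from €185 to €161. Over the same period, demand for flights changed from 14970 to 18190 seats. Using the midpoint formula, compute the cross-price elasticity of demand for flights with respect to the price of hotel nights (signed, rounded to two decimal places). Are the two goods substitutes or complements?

-1.40; complements

%ΔQ_{flights} = (18190 − 14970)/avg = 3220/16580 = 0.194209…
%ΔP_{hotel nights} = (161 − 185)/avg = -24/173 = -0.138728…
E_cross = (3220/16580) / (-24/173) = -1.3999…
E_cross < 0 ⇒ the goods are complements.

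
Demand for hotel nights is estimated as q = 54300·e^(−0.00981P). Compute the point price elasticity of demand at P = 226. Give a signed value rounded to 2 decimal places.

-2.22

dq/dP = −0.00981·q = -58.0246. At P = 226, q = 5914.84.
Ed = (dq/dP)·(P/q) = (-58.0246) × (226/5914.84) = -2.2170…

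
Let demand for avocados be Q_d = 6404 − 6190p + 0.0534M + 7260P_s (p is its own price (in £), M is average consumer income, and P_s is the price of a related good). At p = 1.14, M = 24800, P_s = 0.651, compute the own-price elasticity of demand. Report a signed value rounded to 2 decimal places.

At the given values, Q_d = 6404 − 6190(1.14) + 0.0534(24800) + 7260(0.651) = 5397.98.
∂Q_d/∂p = −6190.
E = (-6190) × (1.14/5397.98) = -1.3072…

-1.31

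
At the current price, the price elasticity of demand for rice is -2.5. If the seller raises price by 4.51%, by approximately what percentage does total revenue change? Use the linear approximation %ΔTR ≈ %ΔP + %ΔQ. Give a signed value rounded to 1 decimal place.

-6.8%

%ΔQ ≈ Ed × %ΔP = (-2.5) × (+4.51%) = -11.2750%
%ΔTR ≈ %ΔP + %ΔQ = (+4.51%) + (-11.2750%) = -6.7650%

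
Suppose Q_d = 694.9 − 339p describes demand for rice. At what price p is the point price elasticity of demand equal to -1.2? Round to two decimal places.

1.12

Ed = −339p/(694.9 − 339p). Set this equal to -1.2:
339p = 1.2·(694.9 − 339p) ⇒ 339p(1 + 1.2) = 1.2·694.9
p = 1.2·694.9 / (339·2.2) = 1.1181…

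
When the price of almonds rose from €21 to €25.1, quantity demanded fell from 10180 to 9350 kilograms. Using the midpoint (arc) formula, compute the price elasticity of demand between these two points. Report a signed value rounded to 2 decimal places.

-0.48

%ΔQ = (9350 − 10180) / [(10180 + 9350)/2] = -830/9765 = -0.084997…
%ΔP = (25.1 − 21) / [(21 + 25.1)/2] = 4.1/23.05 = 0.177874…
Arc Ed = %ΔQ / %ΔP = (-830/9765) / (4.1/23.05) = -0.4778…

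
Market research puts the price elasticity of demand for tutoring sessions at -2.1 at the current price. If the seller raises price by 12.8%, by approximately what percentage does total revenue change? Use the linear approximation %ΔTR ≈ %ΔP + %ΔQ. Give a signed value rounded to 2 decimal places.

%ΔQ ≈ Ed × %ΔP = (-2.1) × (+12.8%) = -26.8800%
%ΔTR ≈ %ΔP + %ΔQ = (+12.8%) + (-26.8800%) = -14.0800%

-14.08%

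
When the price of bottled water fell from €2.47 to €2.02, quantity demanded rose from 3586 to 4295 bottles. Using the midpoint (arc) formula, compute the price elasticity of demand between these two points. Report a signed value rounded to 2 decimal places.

%ΔQ = (4295 − 3586) / [(3586 + 4295)/2] = 709/3940.5 = 0.179926…
%ΔP = (2.02 − 2.47) / [(2.47 + 2.02)/2] = -0.45/2.245 = -0.200445…
Arc Ed = %ΔQ / %ΔP = (709/3940.5) / (-0.45/2.245) = -0.8976…

-0.90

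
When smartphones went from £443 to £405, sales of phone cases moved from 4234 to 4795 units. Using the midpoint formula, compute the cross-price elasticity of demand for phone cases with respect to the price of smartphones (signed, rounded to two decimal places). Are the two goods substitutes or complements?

%ΔQ_{phone cases} = (4795 − 4234)/avg = 561/4514.5 = 0.124266…
%ΔP_{smartphones} = (405 − 443)/avg = -38/424 = -0.089622…
E_cross = (561/4514.5) / (-38/424) = -1.3865…
E_cross < 0 ⇒ the goods are complements.

-1.39; complements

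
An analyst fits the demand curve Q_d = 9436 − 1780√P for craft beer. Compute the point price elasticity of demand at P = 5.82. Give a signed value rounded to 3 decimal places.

dQ_d/dP = −1780/(2√P) = -368.917. At P = 5.82, Q_d = 5141.81.
Ed = (dQ_d/dP)·(P/Q_d) = (-368.917) × (5.82/5141.81) = -0.41757…

-0.418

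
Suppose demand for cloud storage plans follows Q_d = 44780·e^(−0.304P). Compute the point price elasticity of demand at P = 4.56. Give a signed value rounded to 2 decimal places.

dQ_d/dP = −0.304·Q_d = -3403.47. At P = 4.56, Q_d = 11195.6.
Ed = (dQ_d/dP)·(P/Q_d) = (-3403.47) × (4.56/11195.6) = -1.3862…

-1.39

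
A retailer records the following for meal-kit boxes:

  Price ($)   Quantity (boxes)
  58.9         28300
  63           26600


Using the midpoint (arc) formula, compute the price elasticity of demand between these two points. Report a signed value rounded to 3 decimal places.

-0.921

%ΔQ = (26600 − 28300) / [(28300 + 26600)/2] = -1700/27450 = -0.061930…
%ΔP = (63 − 58.9) / [(58.9 + 63)/2] = 4.1/60.95 = 0.067268…
Arc Ed = %ΔQ / %ΔP = (-1700/27450) / (4.1/60.95) = -0.92065…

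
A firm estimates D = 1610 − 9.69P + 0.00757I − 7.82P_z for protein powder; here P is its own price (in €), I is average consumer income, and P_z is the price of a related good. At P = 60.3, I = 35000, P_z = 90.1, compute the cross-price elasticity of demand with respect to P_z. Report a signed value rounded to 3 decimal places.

-1.202

At the given values, D = 1610 − 9.69(60.3) + 0.00757(35000) − 7.82(90.1) = 586.061.
∂D/∂P_z = -7.82.
E = (-7.82) × (90.1/586.061) = -1.20223…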